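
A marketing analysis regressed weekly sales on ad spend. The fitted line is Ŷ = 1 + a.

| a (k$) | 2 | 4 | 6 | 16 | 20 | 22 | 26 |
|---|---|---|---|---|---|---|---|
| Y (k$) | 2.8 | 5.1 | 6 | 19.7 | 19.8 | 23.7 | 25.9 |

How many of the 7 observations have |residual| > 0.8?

a=2: Ŷ = 1 + 2 = 3; r = 2.8 − 3 = -0.2
a=4: Ŷ = 1 + 4 = 5; r = 5.1 − 5 = 0.1
a=6: Ŷ = 1 + 6 = 7; r = 6 − 7 = -1
a=16: Ŷ = 1 + 16 = 17; r = 19.7 − 17 = 2.7
a=20: Ŷ = 1 + 20 = 21; r = 19.8 − 21 = -1.2
a=22: Ŷ = 1 + 22 = 23; r = 23.7 − 23 = 0.7
a=26: Ŷ = 1 + 26 = 27; r = 25.9 − 27 = -1.1
|r| > 0.8: a=6 (|r|=1), a=16 (|r|=2.7), a=20 (|r|=1.2), a=26 (|r|=1.1) → 4

4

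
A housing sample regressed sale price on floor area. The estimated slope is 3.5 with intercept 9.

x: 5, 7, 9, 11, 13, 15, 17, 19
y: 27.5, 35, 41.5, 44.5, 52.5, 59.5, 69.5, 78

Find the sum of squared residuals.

x=5: ŷ = 9 + 3.5·5 = 26.5; e = 27.5 − 26.5 = 1
x=7: ŷ = 9 + 3.5·7 = 33.5; e = 35 − 33.5 = 1.5
x=9: ŷ = 9 + 3.5·9 = 40.5; e = 41.5 − 40.5 = 1
x=11: ŷ = 9 + 3.5·11 = 47.5; e = 44.5 − 47.5 = -3
x=13: ŷ = 9 + 3.5·13 = 54.5; e = 52.5 − 54.5 = -2
x=15: ŷ = 9 + 3.5·15 = 61.5; e = 59.5 − 61.5 = -2
x=17: ŷ = 9 + 3.5·17 = 68.5; e = 69.5 − 68.5 = 1
x=19: ŷ = 9 + 3.5·19 = 75.5; e = 78 − 75.5 = 2.5
SSE = 1 + 2.25 + 1 + 9 + 4 + 4 + 1 + 6.25 = 28.5

SSE = 28.5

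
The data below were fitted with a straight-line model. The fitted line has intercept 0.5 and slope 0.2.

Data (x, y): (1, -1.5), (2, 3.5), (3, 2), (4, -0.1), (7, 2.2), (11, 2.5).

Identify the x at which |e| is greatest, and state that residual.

x = 2, e = 2.6

x=1: ŷ = 0.5 + 0.2·1 = 0.7; e = -1.5 − 0.7 = -2.2
x=2: ŷ = 0.5 + 0.2·2 = 0.9; e = 3.5 − 0.9 = 2.6
x=3: ŷ = 0.5 + 0.2·3 = 1.1; e = 2 − 1.1 = 0.9
x=4: ŷ = 0.5 + 0.2·4 = 1.3; e = -0.1 − 1.3 = -1.4
x=7: ŷ = 0.5 + 0.2·7 = 1.9; e = 2.2 − 1.9 = 0.3
x=11: ŷ = 0.5 + 0.2·11 = 2.7; e = 2.5 − 2.7 = -0.2
Largest |e| is 2.6 at x = 2, residual 2.6.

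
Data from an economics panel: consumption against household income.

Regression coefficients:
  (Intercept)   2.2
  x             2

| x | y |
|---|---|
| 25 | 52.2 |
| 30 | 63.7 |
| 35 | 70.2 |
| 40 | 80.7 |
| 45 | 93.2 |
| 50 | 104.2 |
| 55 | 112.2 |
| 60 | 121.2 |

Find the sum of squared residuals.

SSE = 14.5

x=25: ŷ = 2.2 + 2·25 = 52.2; e = 52.2 − 52.2 = 0
x=30: ŷ = 2.2 + 2·30 = 62.2; e = 63.7 − 62.2 = 1.5
x=35: ŷ = 2.2 + 2·35 = 72.2; e = 70.2 − 72.2 = -2
x=40: ŷ = 2.2 + 2·40 = 82.2; e = 80.7 − 82.2 = -1.5
x=45: ŷ = 2.2 + 2·45 = 92.2; e = 93.2 − 92.2 = 1
x=50: ŷ = 2.2 + 2·50 = 102.2; e = 104.2 − 102.2 = 2
x=55: ŷ = 2.2 + 2·55 = 112.2; e = 112.2 − 112.2 = 0
x=60: ŷ = 2.2 + 2·60 = 122.2; e = 121.2 − 122.2 = -1
SSE = 0 + 2.25 + 4 + 2.25 + 1 + 4 + 0 + 1 = 14.5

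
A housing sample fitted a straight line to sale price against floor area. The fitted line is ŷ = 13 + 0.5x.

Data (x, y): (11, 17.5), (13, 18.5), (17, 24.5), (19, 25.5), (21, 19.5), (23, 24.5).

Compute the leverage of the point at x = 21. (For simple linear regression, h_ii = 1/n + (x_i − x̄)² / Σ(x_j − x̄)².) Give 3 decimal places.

x̄ = (11 + 13 + 17 + 19 + 21 + 23)/6 = 17.3333
Σ(x − x̄)² = 40.1111 + 18.7778 + 0.111111 + 2.77778 + 13.4444 + 32.1111 = 107.333
h = 1/6 + (3.66667)²/107.333 = 0.166667 + 0.125259 = 0.292

h = 0.292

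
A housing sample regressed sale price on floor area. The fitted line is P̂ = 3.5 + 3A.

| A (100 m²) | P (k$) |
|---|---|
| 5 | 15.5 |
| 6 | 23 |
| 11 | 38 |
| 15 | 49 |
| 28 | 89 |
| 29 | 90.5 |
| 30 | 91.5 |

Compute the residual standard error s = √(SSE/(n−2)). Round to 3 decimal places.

s = 2.000

A=5: P̂ = 3.5 + 3·5 = 18.5; e = 15.5 − 18.5 = -3
A=6: P̂ = 3.5 + 3·6 = 21.5; e = 23 − 21.5 = 1.5
A=11: P̂ = 3.5 + 3·11 = 36.5; e = 38 − 36.5 = 1.5
A=15: P̂ = 3.5 + 3·15 = 48.5; e = 49 − 48.5 = 0.5
A=28: P̂ = 3.5 + 3·28 = 87.5; e = 89 − 87.5 = 1.5
A=29: P̂ = 3.5 + 3·29 = 90.5; e = 90.5 − 90.5 = 0
A=30: P̂ = 3.5 + 3·30 = 93.5; e = 91.5 − 93.5 = -2
SSE = 9 + 2.25 + 2.25 + 0.25 + 2.25 + 0 + 4 = 20
s = √(20/5) = √4 ≈ 2.000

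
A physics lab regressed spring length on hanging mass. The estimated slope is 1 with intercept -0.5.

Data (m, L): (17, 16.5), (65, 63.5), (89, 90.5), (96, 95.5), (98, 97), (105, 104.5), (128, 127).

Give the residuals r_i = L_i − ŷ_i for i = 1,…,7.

m=17: ŷ = -0.5 + 17 = 16.5; r = 16.5 − 16.5 = 0
m=65: ŷ = -0.5 + 65 = 64.5; r = 63.5 − 64.5 = -1
m=89: ŷ = -0.5 + 89 = 88.5; r = 90.5 − 88.5 = 2
m=96: ŷ = -0.5 + 96 = 95.5; r = 95.5 − 95.5 = 0
m=98: ŷ = -0.5 + 98 = 97.5; r = 97 − 97.5 = -0.5
m=105: ŷ = -0.5 + 105 = 104.5; r = 104.5 − 104.5 = 0
m=128: ŷ = -0.5 + 128 = 127.5; r = 127 − 127.5 = -0.5

0, -1, 2, 0, -0.5, 0, -0.5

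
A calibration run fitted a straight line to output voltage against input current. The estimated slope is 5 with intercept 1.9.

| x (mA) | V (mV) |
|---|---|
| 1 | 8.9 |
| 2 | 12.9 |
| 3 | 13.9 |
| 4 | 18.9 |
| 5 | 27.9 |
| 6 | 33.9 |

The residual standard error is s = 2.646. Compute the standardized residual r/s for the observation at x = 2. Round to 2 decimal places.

V̂ = 1.9 + 5·2 = 11.9
r = 12.9 − 11.9 = 1
r/s = 1 / 2.646 = 0.38

0.38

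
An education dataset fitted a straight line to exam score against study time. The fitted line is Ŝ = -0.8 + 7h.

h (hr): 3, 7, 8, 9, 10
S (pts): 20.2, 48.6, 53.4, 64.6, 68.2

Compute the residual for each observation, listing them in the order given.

0, 0.4, -1.8, 2.4, -1

h=3: Ŝ = -0.8 + 7·3 = 20.2; r = 20.2 − 20.2 = 0
h=7: Ŝ = -0.8 + 7·7 = 48.2; r = 48.6 − 48.2 = 0.4
h=8: Ŝ = -0.8 + 7·8 = 55.2; r = 53.4 − 55.2 = -1.8
h=9: Ŝ = -0.8 + 7·9 = 62.2; r = 64.6 − 62.2 = 2.4
h=10: Ŝ = -0.8 + 7·10 = 69.2; r = 68.2 − 69.2 = -1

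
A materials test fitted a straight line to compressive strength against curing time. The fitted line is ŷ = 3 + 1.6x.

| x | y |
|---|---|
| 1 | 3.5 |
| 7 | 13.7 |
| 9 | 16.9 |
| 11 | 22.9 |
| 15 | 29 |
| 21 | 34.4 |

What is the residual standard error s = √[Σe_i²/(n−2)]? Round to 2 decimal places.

s = 1.99

x=1: ŷ = 3 + 1.6·1 = 4.6; e = 3.5 − 4.6 = -1.1
x=7: ŷ = 3 + 1.6·7 = 14.2; e = 13.7 − 14.2 = -0.5
x=9: ŷ = 3 + 1.6·9 = 17.4; e = 16.9 − 17.4 = -0.5
x=11: ŷ = 3 + 1.6·11 = 20.6; e = 22.9 − 20.6 = 2.3
x=15: ŷ = 3 + 1.6·15 = 27; e = 29 − 27 = 2
x=21: ŷ = 3 + 1.6·21 = 36.6; e = 34.4 − 36.6 = -2.2
SSE = 1.21 + 0.25 + 0.25 + 5.29 + 4 + 4.84 = 15.84
s = √(15.84/4) = √3.96 ≈ 1.99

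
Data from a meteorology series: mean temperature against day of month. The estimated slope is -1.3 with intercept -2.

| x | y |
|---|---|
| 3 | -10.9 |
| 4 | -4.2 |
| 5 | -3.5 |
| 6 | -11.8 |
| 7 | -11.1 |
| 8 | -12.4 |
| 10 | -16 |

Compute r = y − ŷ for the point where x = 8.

ŷ = -2 − 1.3·8 = -12.4
r = -12.4 − (-12.4) = 0

r = 0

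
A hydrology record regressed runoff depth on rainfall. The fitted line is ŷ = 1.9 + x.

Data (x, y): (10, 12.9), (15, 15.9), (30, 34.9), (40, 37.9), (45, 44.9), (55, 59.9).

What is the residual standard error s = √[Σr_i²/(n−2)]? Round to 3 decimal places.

s = 3.162

x=10: ŷ = 1.9 + 10 = 11.9; r = 12.9 − 11.9 = 1
x=15: ŷ = 1.9 + 15 = 16.9; r = 15.9 − 16.9 = -1
x=30: ŷ = 1.9 + 30 = 31.9; r = 34.9 − 31.9 = 3
x=40: ŷ = 1.9 + 40 = 41.9; r = 37.9 − 41.9 = -4
x=45: ŷ = 1.9 + 45 = 46.9; r = 44.9 − 46.9 = -2
x=55: ŷ = 1.9 + 55 = 56.9; r = 59.9 − 56.9 = 3
SSE = 1 + 1 + 9 + 16 + 4 + 9 = 40
s = √(40/4) = √10 ≈ 3.162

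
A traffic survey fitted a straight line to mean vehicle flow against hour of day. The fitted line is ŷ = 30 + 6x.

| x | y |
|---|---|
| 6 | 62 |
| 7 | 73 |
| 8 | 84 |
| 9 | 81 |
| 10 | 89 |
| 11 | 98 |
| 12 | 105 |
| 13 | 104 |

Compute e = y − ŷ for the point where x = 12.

e = 3

ŷ = 30 + 6·12 = 102
e = 105 − 102 = 3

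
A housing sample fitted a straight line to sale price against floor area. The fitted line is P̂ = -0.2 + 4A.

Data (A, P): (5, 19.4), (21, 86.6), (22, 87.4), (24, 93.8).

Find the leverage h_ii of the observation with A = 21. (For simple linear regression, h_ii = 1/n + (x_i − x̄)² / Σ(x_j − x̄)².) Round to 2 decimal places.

h = 0.29

Ā = (5 + 21 + 22 + 24)/4 = 18
Σ(A − Ā)² = 169 + 9 + 16 + 36 = 230
h = 1/4 + (3)²/230 = 0.25 + 0.0391304 = 0.29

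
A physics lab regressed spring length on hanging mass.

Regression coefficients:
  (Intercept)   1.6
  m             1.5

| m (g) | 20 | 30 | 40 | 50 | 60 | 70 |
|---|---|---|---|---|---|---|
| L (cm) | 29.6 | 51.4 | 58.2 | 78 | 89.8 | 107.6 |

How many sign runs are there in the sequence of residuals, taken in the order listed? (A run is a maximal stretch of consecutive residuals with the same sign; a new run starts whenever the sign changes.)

6 runs

m=20: L̂ = 1.6 + 1.5·20 = 31.6; e = 29.6 − 31.6 = -2
m=30: L̂ = 1.6 + 1.5·30 = 46.6; e = 51.4 − 46.6 = 4.8
m=40: L̂ = 1.6 + 1.5·40 = 61.6; e = 58.2 − 61.6 = -3.4
m=50: L̂ = 1.6 + 1.5·50 = 76.6; e = 78 − 76.6 = 1.4
m=60: L̂ = 1.6 + 1.5·60 = 91.6; e = 89.8 − 91.6 = -1.8
m=70: L̂ = 1.6 + 1.5·70 = 106.6; e = 107.6 − 106.6 = 1
Signs: − + − + − +
Runs: −×1, +×1, −×1, +×1, −×1, +×1 → 6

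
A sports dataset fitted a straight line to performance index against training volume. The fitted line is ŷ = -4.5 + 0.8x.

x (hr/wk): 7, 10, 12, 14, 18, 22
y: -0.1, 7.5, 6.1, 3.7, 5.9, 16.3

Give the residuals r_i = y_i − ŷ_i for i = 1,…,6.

-1.2, 4, 1, -3, -4, 3.2

x=7: ŷ = -4.5 + 0.8·7 = 1.1; r = -0.1 − 1.1 = -1.2
x=10: ŷ = -4.5 + 0.8·10 = 3.5; r = 7.5 − 3.5 = 4
x=12: ŷ = -4.5 + 0.8·12 = 5.1; r = 6.1 − 5.1 = 1
x=14: ŷ = -4.5 + 0.8·14 = 6.7; r = 3.7 − 6.7 = -3
x=18: ŷ = -4.5 + 0.8·18 = 9.9; r = 5.9 − 9.9 = -4
x=22: ŷ = -4.5 + 0.8·22 = 13.1; r = 16.3 − 13.1 = 3.2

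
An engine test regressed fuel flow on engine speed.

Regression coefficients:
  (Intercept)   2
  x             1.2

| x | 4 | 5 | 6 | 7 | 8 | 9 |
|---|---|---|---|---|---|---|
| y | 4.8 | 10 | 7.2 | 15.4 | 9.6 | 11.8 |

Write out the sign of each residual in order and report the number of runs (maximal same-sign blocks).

5 runs

x=4: ŷ = 2 + 1.2·4 = 6.8; e = 4.8 − 6.8 = -2
x=5: ŷ = 2 + 1.2·5 = 8; e = 10 − 8 = 2
x=6: ŷ = 2 + 1.2·6 = 9.2; e = 7.2 − 9.2 = -2
x=7: ŷ = 2 + 1.2·7 = 10.4; e = 15.4 − 10.4 = 5
x=8: ŷ = 2 + 1.2·8 = 11.6; e = 9.6 − 11.6 = -2
x=9: ŷ = 2 + 1.2·9 = 12.8; e = 11.8 − 12.8 = -1
Signs: − + − + − −
Runs: −×1, +×1, −×1, +×1, −×2 → 5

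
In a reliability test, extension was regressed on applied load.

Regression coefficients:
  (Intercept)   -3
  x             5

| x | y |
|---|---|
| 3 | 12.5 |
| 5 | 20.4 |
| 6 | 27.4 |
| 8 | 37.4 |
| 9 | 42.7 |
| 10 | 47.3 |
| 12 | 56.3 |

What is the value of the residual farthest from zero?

r = -1.6

x=3: ŷ = -3 + 5·3 = 12; r = 12.5 − 12 = 0.5
x=5: ŷ = -3 + 5·5 = 22; r = 20.4 − 22 = -1.6
x=6: ŷ = -3 + 5·6 = 27; r = 27.4 − 27 = 0.4
x=8: ŷ = -3 + 5·8 = 37; r = 37.4 − 37 = 0.4
x=9: ŷ = -3 + 5·9 = 42; r = 42.7 − 42 = 0.7
x=10: ŷ = -3 + 5·10 = 47; r = 47.3 − 47 = 0.3
x=12: ŷ = -3 + 5·12 = 57; r = 56.3 − 57 = -0.7
Largest |r| is 1.6 at x = 5, residual -1.6.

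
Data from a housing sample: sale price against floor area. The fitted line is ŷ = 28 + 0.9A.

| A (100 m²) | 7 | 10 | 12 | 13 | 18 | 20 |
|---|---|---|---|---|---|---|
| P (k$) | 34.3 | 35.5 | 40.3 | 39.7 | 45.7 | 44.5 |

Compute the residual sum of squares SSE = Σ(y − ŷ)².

SSE = 9

A=7: ŷ = 28 + 0.9·7 = 34.3; e = 34.3 − 34.3 = 0
A=10: ŷ = 28 + 0.9·10 = 37; e = 35.5 − 37 = -1.5
A=12: ŷ = 28 + 0.9·12 = 38.8; e = 40.3 − 38.8 = 1.5
A=13: ŷ = 28 + 0.9·13 = 39.7; e = 39.7 − 39.7 = 0
A=18: ŷ = 28 + 0.9·18 = 44.2; e = 45.7 − 44.2 = 1.5
A=20: ŷ = 28 + 0.9·20 = 46; e = 44.5 − 46 = -1.5
SSE = 0 + 2.25 + 2.25 + 0 + 2.25 + 2.25 = 9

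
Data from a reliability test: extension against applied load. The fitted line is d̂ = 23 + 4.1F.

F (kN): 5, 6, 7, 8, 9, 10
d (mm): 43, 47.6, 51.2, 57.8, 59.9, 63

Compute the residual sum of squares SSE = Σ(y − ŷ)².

SSE = 5.5

F=5: d̂ = 23 + 4.1·5 = 43.5; e = 43 − 43.5 = -0.5
F=6: d̂ = 23 + 4.1·6 = 47.6; e = 47.6 − 47.6 = 0
F=7: d̂ = 23 + 4.1·7 = 51.7; e = 51.2 − 51.7 = -0.5
F=8: d̂ = 23 + 4.1·8 = 55.8; e = 57.8 − 55.8 = 2
F=9: d̂ = 23 + 4.1·9 = 59.9; e = 59.9 − 59.9 = 0
F=10: d̂ = 23 + 4.1·10 = 64; e = 63 − 64 = -1
SSE = 0.25 + 0 + 0.25 + 4 + 0 + 1 = 5.5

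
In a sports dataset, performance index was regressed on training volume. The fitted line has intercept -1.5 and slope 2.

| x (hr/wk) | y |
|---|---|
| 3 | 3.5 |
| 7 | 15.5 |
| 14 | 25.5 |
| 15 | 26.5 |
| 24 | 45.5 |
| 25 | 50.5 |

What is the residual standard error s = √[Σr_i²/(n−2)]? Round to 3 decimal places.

x=3: ŷ = -1.5 + 2·3 = 4.5; r = 3.5 − 4.5 = -1
x=7: ŷ = -1.5 + 2·7 = 12.5; r = 15.5 − 12.5 = 3
x=14: ŷ = -1.5 + 2·14 = 26.5; r = 25.5 − 26.5 = -1
x=15: ŷ = -1.5 + 2·15 = 28.5; r = 26.5 − 28.5 = -2
x=24: ŷ = -1.5 + 2·24 = 46.5; r = 45.5 − 46.5 = -1
x=25: ŷ = -1.5 + 2·25 = 48.5; r = 50.5 − 48.5 = 2
SSE = 1 + 9 + 1 + 4 + 1 + 4 = 20
s = √(20/4) = √5 ≈ 2.236

s = 2.236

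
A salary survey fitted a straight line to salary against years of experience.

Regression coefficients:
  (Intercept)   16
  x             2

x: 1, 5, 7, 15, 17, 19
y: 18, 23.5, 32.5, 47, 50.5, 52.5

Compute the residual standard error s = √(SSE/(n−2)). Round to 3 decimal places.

s = 2.000

x=1: ŷ = 16 + 2·1 = 18; r = 18 − 18 = 0
x=5: ŷ = 16 + 2·5 = 26; r = 23.5 − 26 = -2.5
x=7: ŷ = 16 + 2·7 = 30; r = 32.5 − 30 = 2.5
x=15: ŷ = 16 + 2·15 = 46; r = 47 − 46 = 1
x=17: ŷ = 16 + 2·17 = 50; r = 50.5 − 50 = 0.5
x=19: ŷ = 16 + 2·19 = 54; r = 52.5 − 54 = -1.5
SSE = 0 + 6.25 + 6.25 + 1 + 0.25 + 2.25 = 16
s = √(16/4) = √4 ≈ 2.000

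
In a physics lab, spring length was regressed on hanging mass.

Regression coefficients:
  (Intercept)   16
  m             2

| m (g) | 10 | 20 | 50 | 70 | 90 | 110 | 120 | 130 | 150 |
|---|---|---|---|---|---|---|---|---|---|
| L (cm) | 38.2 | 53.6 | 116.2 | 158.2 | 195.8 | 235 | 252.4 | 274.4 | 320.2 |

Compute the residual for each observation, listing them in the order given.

m=10: ŷ = 16 + 2·10 = 36; e = 38.2 − 36 = 2.2
m=20: ŷ = 16 + 2·20 = 56; e = 53.6 − 56 = -2.4
m=50: ŷ = 16 + 2·50 = 116; e = 116.2 − 116 = 0.2
m=70: ŷ = 16 + 2·70 = 156; e = 158.2 − 156 = 2.2
m=90: ŷ = 16 + 2·90 = 196; e = 195.8 − 196 = -0.2
m=110: ŷ = 16 + 2·110 = 236; e = 235 − 236 = -1
m=120: ŷ = 16 + 2·120 = 256; e = 252.4 − 256 = -3.6
m=130: ŷ = 16 + 2·130 = 276; e = 274.4 − 276 = -1.6
m=150: ŷ = 16 + 2·150 = 316; e = 320.2 − 316 = 4.2

2.2, -2.4, 0.2, 2.2, -0.2, -1, -3.6, -1.6, 4.2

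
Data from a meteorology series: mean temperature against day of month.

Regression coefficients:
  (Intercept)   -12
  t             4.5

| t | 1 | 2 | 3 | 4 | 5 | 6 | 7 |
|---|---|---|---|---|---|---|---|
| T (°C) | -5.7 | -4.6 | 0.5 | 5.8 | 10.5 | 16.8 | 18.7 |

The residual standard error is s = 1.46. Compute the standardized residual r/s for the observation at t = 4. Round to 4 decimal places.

T̂ = -12 + 4.5·4 = 6
r = 5.8 − 6 = -0.2
r/s = -0.2 / 1.46 = -0.1370

-0.1370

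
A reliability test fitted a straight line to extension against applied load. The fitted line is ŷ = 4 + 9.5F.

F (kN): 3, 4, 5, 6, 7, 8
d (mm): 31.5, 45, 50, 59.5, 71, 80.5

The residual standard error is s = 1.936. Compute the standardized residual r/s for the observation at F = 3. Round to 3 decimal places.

-0.517

ŷ = 4 + 9.5·3 = 32.5
r = 31.5 − 32.5 = -1
r/s = -1 / 1.936 = -0.517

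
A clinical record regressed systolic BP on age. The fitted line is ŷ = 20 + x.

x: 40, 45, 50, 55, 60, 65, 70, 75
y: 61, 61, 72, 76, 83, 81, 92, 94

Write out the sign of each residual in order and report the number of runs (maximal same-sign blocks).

6 runs

x=40: ŷ = 20 + 40 = 60; r = 61 − 60 = 1
x=45: ŷ = 20 + 45 = 65; r = 61 − 65 = -4
x=50: ŷ = 20 + 50 = 70; r = 72 − 70 = 2
x=55: ŷ = 20 + 55 = 75; r = 76 − 75 = 1
x=60: ŷ = 20 + 60 = 80; r = 83 − 80 = 3
x=65: ŷ = 20 + 65 = 85; r = 81 − 85 = -4
x=70: ŷ = 20 + 70 = 90; r = 92 − 90 = 2
x=75: ŷ = 20 + 75 = 95; r = 94 − 95 = -1
Signs: + − + + + − + −
Runs: +×1, −×1, +×3, −×1, +×1, −×1 → 6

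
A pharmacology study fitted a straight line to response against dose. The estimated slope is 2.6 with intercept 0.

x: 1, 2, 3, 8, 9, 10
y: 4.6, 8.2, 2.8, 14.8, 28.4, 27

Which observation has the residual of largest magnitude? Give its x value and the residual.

x=1: ŷ = 2.6·1 = 2.6; e = 4.6 − 2.6 = 2
x=2: ŷ = 2.6·2 = 5.2; e = 8.2 − 5.2 = 3
x=3: ŷ = 2.6·3 = 7.8; e = 2.8 − 7.8 = -5
x=8: ŷ = 2.6·8 = 20.8; e = 14.8 − 20.8 = -6
x=9: ŷ = 2.6·9 = 23.4; e = 28.4 − 23.4 = 5
x=10: ŷ = 2.6·10 = 26; e = 27 − 26 = 1
Largest |e| is 6 at x = 8, residual -6.

x = 8, e = -6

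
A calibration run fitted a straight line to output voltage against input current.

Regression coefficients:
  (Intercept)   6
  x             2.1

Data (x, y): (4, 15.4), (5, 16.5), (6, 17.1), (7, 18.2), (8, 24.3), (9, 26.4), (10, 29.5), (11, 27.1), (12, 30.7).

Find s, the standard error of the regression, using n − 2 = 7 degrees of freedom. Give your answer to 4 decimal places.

s = 1.8708

x=4: ŷ = 6 + 2.1·4 = 14.4; r = 15.4 − 14.4 = 1
x=5: ŷ = 6 + 2.1·5 = 16.5; r = 16.5 − 16.5 = 0
x=6: ŷ = 6 + 2.1·6 = 18.6; r = 17.1 − 18.6 = -1.5
x=7: ŷ = 6 + 2.1·7 = 20.7; r = 18.2 − 20.7 = -2.5
x=8: ŷ = 6 + 2.1·8 = 22.8; r = 24.3 − 22.8 = 1.5
x=9: ŷ = 6 + 2.1·9 = 24.9; r = 26.4 − 24.9 = 1.5
x=10: ŷ = 6 + 2.1·10 = 27; r = 29.5 − 27 = 2.5
x=11: ŷ = 6 + 2.1·11 = 29.1; r = 27.1 − 29.1 = -2
x=12: ŷ = 6 + 2.1·12 = 31.2; r = 30.7 − 31.2 = -0.5
SSE = 1 + 0 + 2.25 + 6.25 + 2.25 + 2.25 + 6.25 + 4 + 0.25 = 24.5
s = √(24.5/7) = √3.5 ≈ 1.8708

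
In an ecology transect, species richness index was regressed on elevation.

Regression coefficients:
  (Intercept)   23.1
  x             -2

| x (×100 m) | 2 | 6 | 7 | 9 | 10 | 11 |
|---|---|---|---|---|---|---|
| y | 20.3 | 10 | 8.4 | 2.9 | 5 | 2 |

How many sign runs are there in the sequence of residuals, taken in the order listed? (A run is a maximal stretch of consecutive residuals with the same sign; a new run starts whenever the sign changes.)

3 runs

x=2: ŷ = 23.1 − 2·2 = 19.1; r = 20.3 − 19.1 = 1.2
x=6: ŷ = 23.1 − 2·6 = 11.1; r = 10 − 11.1 = -1.1
x=7: ŷ = 23.1 − 2·7 = 9.1; r = 8.4 − 9.1 = -0.7
x=9: ŷ = 23.1 − 2·9 = 5.1; r = 2.9 − 5.1 = -2.2
x=10: ŷ = 23.1 − 2·10 = 3.1; r = 5 − 3.1 = 1.9
x=11: ŷ = 23.1 − 2·11 = 1.1; r = 2 − 1.1 = 0.9
Signs: + − − − + +
Runs: +×1, −×3, +×2 → 3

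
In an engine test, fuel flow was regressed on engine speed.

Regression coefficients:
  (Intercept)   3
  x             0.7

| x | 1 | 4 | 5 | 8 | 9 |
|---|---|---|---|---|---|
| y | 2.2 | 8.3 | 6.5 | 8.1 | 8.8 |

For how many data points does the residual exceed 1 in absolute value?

x=1: ŷ = 3 + 0.7·1 = 3.7; e = 2.2 − 3.7 = -1.5
x=4: ŷ = 3 + 0.7·4 = 5.8; e = 8.3 − 5.8 = 2.5
x=5: ŷ = 3 + 0.7·5 = 6.5; e = 6.5 − 6.5 = 0
x=8: ŷ = 3 + 0.7·8 = 8.6; e = 8.1 − 8.6 = -0.5
x=9: ŷ = 3 + 0.7·9 = 9.3; e = 8.8 − 9.3 = -0.5
|e| > 1: x=1 (|e|=1.5), x=4 (|e|=2.5) → 2

2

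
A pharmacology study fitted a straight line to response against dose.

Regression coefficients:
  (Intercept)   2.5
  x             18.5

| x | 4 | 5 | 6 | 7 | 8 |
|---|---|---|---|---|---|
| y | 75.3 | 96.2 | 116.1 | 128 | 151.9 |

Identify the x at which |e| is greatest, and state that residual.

x=4: ŷ = 2.5 + 18.5·4 = 76.5; e = 75.3 − 76.5 = -1.2
x=5: ŷ = 2.5 + 18.5·5 = 95; e = 96.2 − 95 = 1.2
x=6: ŷ = 2.5 + 18.5·6 = 113.5; e = 116.1 − 113.5 = 2.6
x=7: ŷ = 2.5 + 18.5·7 = 132; e = 128 − 132 = -4
x=8: ŷ = 2.5 + 18.5·8 = 150.5; e = 151.9 − 150.5 = 1.4
Largest |e| is 4 at x = 7, residual -4.

x = 7, e = -4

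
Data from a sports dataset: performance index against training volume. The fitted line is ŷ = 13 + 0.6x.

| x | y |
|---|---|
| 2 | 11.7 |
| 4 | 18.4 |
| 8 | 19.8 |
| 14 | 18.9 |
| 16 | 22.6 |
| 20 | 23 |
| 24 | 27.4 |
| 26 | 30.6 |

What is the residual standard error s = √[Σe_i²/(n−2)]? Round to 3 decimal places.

x=2: ŷ = 13 + 0.6·2 = 14.2; e = 11.7 − 14.2 = -2.5
x=4: ŷ = 13 + 0.6·4 = 15.4; e = 18.4 − 15.4 = 3
x=8: ŷ = 13 + 0.6·8 = 17.8; e = 19.8 − 17.8 = 2
x=14: ŷ = 13 + 0.6·14 = 21.4; e = 18.9 − 21.4 = -2.5
x=16: ŷ = 13 + 0.6·16 = 22.6; e = 22.6 − 22.6 = 0
x=20: ŷ = 13 + 0.6·20 = 25; e = 23 − 25 = -2
x=24: ŷ = 13 + 0.6·24 = 27.4; e = 27.4 − 27.4 = 0
x=26: ŷ = 13 + 0.6·26 = 28.6; e = 30.6 − 28.6 = 2
SSE = 6.25 + 9 + 4 + 6.25 + 0 + 4 + 0 + 4 = 33.5
s = √(33.5/6) = √5.58333 ≈ 2.363

s = 2.363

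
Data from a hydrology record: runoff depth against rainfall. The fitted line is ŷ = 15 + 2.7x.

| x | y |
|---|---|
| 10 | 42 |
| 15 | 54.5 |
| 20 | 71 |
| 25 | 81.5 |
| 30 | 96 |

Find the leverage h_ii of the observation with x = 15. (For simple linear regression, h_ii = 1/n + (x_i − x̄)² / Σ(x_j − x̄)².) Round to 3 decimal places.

h = 0.300

x̄ = (10 + 15 + 20 + 25 + 30)/5 = 20
Σ(x − x̄)² = 100 + 25 + 0 + 25 + 100 = 250
h = 1/5 + (-5)²/250 = 0.2 + 0.1 = 0.300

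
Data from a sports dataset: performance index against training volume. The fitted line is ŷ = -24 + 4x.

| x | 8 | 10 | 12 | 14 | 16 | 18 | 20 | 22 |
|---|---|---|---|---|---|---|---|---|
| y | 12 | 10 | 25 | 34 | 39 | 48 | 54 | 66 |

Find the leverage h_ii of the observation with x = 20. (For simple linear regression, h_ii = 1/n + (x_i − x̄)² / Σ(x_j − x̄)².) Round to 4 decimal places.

x̄ = (8 + 10 + 12 + 14 + 16 + 18 + 20 + 22)/8 = 15
Σ(x − x̄)² = 49 + 25 + 9 + 1 + 1 + 9 + 25 + 49 = 168
h = 1/8 + (5)²/168 = 0.125 + 0.14881 = 0.2738

h = 0.2738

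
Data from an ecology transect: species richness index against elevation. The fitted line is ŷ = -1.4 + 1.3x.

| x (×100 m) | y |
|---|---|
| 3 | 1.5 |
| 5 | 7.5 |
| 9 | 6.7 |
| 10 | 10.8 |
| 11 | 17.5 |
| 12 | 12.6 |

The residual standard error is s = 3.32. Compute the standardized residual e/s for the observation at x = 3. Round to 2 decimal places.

-0.30

ŷ = -1.4 + 1.3·3 = 2.5
e = 1.5 − 2.5 = -1
e/s = -1 / 3.32 = -0.30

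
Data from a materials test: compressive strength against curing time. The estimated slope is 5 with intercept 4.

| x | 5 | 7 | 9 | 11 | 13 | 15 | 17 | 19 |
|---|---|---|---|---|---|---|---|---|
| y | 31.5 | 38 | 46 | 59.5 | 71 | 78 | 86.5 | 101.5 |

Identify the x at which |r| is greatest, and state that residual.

x = 9, r = -3

x=5: ŷ = 4 + 5·5 = 29; r = 31.5 − 29 = 2.5
x=7: ŷ = 4 + 5·7 = 39; r = 38 − 39 = -1
x=9: ŷ = 4 + 5·9 = 49; r = 46 − 49 = -3
x=11: ŷ = 4 + 5·11 = 59; r = 59.5 − 59 = 0.5
x=13: ŷ = 4 + 5·13 = 69; r = 71 − 69 = 2
x=15: ŷ = 4 + 5·15 = 79; r = 78 − 79 = -1
x=17: ŷ = 4 + 5·17 = 89; r = 86.5 − 89 = -2.5
x=19: ŷ = 4 + 5·19 = 99; r = 101.5 − 99 = 2.5
Largest |r| is 3 at x = 9, residual -3.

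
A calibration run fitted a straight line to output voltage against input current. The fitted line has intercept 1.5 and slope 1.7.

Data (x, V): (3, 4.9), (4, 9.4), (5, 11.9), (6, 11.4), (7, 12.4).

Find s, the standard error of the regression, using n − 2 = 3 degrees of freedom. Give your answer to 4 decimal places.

x=3: V̂ = 1.5 + 1.7·3 = 6.6; e = 4.9 − 6.6 = -1.7
x=4: V̂ = 1.5 + 1.7·4 = 8.3; e = 9.4 − 8.3 = 1.1
x=5: V̂ = 1.5 + 1.7·5 = 10; e = 11.9 − 10 = 1.9
x=6: V̂ = 1.5 + 1.7·6 = 11.7; e = 11.4 − 11.7 = -0.3
x=7: V̂ = 1.5 + 1.7·7 = 13.4; e = 12.4 − 13.4 = -1
SSE = 2.89 + 1.21 + 3.61 + 0.09 + 1 = 8.8
s = √(8.8/3) = √2.93333 ≈ 1.7127

s = 1.7127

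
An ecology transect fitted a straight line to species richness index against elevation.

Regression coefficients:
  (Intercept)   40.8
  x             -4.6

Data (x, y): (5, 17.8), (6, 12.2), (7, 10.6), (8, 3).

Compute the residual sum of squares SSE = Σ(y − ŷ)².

x=5: ŷ = 40.8 − 4.6·5 = 17.8; r = 17.8 − 17.8 = 0
x=6: ŷ = 40.8 − 4.6·6 = 13.2; r = 12.2 − 13.2 = -1
x=7: ŷ = 40.8 − 4.6·7 = 8.6; r = 10.6 − 8.6 = 2
x=8: ŷ = 40.8 − 4.6·8 = 4; r = 3 − 4 = -1
SSE = 0 + 1 + 4 + 1 = 6

SSE = 6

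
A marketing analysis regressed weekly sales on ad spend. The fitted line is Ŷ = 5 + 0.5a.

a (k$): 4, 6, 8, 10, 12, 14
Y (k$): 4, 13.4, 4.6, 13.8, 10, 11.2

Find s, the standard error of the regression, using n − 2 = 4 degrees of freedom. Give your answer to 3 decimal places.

a=4: Ŷ = 5 + 0.5·4 = 7; r = 4 − 7 = -3
a=6: Ŷ = 5 + 0.5·6 = 8; r = 13.4 − 8 = 5.4
a=8: Ŷ = 5 + 0.5·8 = 9; r = 4.6 − 9 = -4.4
a=10: Ŷ = 5 + 0.5·10 = 10; r = 13.8 − 10 = 3.8
a=12: Ŷ = 5 + 0.5·12 = 11; r = 10 − 11 = -1
a=14: Ŷ = 5 + 0.5·14 = 12; r = 11.2 − 12 = -0.8
SSE = 9 + 29.16 + 19.36 + 14.44 + 1 + 0.64 = 73.6
s = √(73.6/4) = √18.4 ≈ 4.290

s = 4.290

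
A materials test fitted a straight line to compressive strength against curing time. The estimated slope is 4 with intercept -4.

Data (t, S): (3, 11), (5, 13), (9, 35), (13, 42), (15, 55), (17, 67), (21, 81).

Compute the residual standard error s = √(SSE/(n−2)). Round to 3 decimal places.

s = 3.847

t=3: Ŝ = -4 + 4·3 = 8; e = 11 − 8 = 3
t=5: Ŝ = -4 + 4·5 = 16; e = 13 − 16 = -3
t=9: Ŝ = -4 + 4·9 = 32; e = 35 − 32 = 3
t=13: Ŝ = -4 + 4·13 = 48; e = 42 − 48 = -6
t=15: Ŝ = -4 + 4·15 = 56; e = 55 − 56 = -1
t=17: Ŝ = -4 + 4·17 = 64; e = 67 − 64 = 3
t=21: Ŝ = -4 + 4·21 = 80; e = 81 − 80 = 1
SSE = 9 + 9 + 9 + 36 + 1 + 9 + 1 = 74
s = √(74/5) = √14.8 ≈ 3.847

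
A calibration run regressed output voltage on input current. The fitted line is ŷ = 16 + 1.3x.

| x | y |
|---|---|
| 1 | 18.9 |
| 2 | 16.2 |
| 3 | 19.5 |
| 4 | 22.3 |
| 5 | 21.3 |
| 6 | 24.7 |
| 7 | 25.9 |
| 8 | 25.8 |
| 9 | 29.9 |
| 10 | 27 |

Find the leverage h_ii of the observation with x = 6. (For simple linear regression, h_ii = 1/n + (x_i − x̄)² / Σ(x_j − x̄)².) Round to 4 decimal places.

x̄ = (1 + 2 + 3 + 4 + 5 + 6 + 7 + 8 + 9 + 10)/10 = 5.5
Σ(x − x̄)² = 20.25 + 12.25 + 6.25 + 2.25 + 0.25 + 0.25 + 2.25 + 6.25 + 12.25 + 20.25 = 82.5
h = 1/10 + (0.5)²/82.5 = 0.1 + 0.0030303 = 0.1030

h = 0.1030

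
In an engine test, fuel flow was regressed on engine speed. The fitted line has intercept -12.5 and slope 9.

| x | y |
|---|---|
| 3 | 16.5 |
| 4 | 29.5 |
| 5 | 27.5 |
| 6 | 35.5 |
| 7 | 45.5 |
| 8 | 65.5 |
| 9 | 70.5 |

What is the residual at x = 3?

ŷ = -12.5 + 9·3 = 14.5
r = 16.5 − 14.5 = 2

r = 2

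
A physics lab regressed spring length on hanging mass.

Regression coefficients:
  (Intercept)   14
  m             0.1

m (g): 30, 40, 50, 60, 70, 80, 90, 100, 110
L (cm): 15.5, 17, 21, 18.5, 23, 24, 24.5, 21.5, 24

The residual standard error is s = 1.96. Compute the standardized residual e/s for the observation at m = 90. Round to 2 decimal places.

0.77

ŷ = 14 + 0.1·90 = 23
e = 24.5 − 23 = 1.5
e/s = 1.5 / 1.96 = 0.77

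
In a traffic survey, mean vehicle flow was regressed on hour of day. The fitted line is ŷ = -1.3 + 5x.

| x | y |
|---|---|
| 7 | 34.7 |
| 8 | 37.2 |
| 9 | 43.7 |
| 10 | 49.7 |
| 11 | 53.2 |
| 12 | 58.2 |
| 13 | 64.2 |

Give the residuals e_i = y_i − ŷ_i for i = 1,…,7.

x=7: ŷ = -1.3 + 5·7 = 33.7; e = 34.7 − 33.7 = 1
x=8: ŷ = -1.3 + 5·8 = 38.7; e = 37.2 − 38.7 = -1.5
x=9: ŷ = -1.3 + 5·9 = 43.7; e = 43.7 − 43.7 = 0
x=10: ŷ = -1.3 + 5·10 = 48.7; e = 49.7 − 48.7 = 1
x=11: ŷ = -1.3 + 5·11 = 53.7; e = 53.2 − 53.7 = -0.5
x=12: ŷ = -1.3 + 5·12 = 58.7; e = 58.2 − 58.7 = -0.5
x=13: ŷ = -1.3 + 5·13 = 63.7; e = 64.2 − 63.7 = 0.5

1, -1.5, 0, 1, -0.5, -0.5, 0.5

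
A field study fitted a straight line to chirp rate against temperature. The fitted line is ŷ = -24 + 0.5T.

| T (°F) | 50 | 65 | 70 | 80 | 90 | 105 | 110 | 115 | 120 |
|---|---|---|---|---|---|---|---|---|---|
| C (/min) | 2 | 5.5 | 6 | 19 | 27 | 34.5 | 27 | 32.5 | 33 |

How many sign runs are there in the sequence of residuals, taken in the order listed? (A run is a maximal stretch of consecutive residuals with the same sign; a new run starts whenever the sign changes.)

4 runs

T=50: ŷ = -24 + 0.5·50 = 1; r = 2 − 1 = 1
T=65: ŷ = -24 + 0.5·65 = 8.5; r = 5.5 − 8.5 = -3
T=70: ŷ = -24 + 0.5·70 = 11; r = 6 − 11 = -5
T=80: ŷ = -24 + 0.5·80 = 16; r = 19 − 16 = 3
T=90: ŷ = -24 + 0.5·90 = 21; r = 27 − 21 = 6
T=105: ŷ = -24 + 0.5·105 = 28.5; r = 34.5 − 28.5 = 6
T=110: ŷ = -24 + 0.5·110 = 31; r = 27 − 31 = -4
T=115: ŷ = -24 + 0.5·115 = 33.5; r = 32.5 − 33.5 = -1
T=120: ŷ = -24 + 0.5·120 = 36; r = 33 − 36 = -3
Signs: + − − + + + − − −
Runs: +×1, −×2, +×3, −×3 → 4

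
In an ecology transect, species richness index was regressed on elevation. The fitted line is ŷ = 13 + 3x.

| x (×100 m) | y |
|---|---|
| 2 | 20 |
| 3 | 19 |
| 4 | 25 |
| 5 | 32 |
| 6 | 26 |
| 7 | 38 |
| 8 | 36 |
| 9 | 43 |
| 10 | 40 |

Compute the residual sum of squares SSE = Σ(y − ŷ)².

SSE = 86

x=2: ŷ = 13 + 3·2 = 19; e = 20 − 19 = 1
x=3: ŷ = 13 + 3·3 = 22; e = 19 − 22 = -3
x=4: ŷ = 13 + 3·4 = 25; e = 25 − 25 = 0
x=5: ŷ = 13 + 3·5 = 28; e = 32 − 28 = 4
x=6: ŷ = 13 + 3·6 = 31; e = 26 − 31 = -5
x=7: ŷ = 13 + 3·7 = 34; e = 38 − 34 = 4
x=8: ŷ = 13 + 3·8 = 37; e = 36 − 37 = -1
x=9: ŷ = 13 + 3·9 = 40; e = 43 − 40 = 3
x=10: ŷ = 13 + 3·10 = 43; e = 40 − 43 = -3
SSE = 1 + 9 + 0 + 16 + 25 + 16 + 1 + 9 + 9 = 86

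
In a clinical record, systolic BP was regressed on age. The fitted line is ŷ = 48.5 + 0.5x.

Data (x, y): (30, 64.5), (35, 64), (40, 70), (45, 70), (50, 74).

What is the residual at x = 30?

ŷ = 48.5 + 0.5·30 = 63.5
e = 64.5 − 63.5 = 1

e = 1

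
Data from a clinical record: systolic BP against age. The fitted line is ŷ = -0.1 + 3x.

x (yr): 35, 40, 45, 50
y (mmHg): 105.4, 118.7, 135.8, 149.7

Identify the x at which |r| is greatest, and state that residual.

x = 40, r = -1.2

x=35: ŷ = -0.1 + 3·35 = 104.9; r = 105.4 − 104.9 = 0.5
x=40: ŷ = -0.1 + 3·40 = 119.9; r = 118.7 − 119.9 = -1.2
x=45: ŷ = -0.1 + 3·45 = 134.9; r = 135.8 − 134.9 = 0.9
x=50: ŷ = -0.1 + 3·50 = 149.9; r = 149.7 − 149.9 = -0.2
Largest |r| is 1.2 at x = 40, residual -1.2.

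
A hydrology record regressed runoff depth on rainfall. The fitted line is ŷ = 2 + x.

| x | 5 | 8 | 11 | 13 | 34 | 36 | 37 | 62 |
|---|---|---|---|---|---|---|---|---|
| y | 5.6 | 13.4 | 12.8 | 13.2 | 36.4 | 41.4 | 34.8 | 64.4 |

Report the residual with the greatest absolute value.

e = -4.2

x=5: ŷ = 2 + 5 = 7; e = 5.6 − 7 = -1.4
x=8: ŷ = 2 + 8 = 10; e = 13.4 − 10 = 3.4
x=11: ŷ = 2 + 11 = 13; e = 12.8 − 13 = -0.2
x=13: ŷ = 2 + 13 = 15; e = 13.2 − 15 = -1.8
x=34: ŷ = 2 + 34 = 36; e = 36.4 − 36 = 0.4
x=36: ŷ = 2 + 36 = 38; e = 41.4 − 38 = 3.4
x=37: ŷ = 2 + 37 = 39; e = 34.8 − 39 = -4.2
x=62: ŷ = 2 + 62 = 64; e = 64.4 − 64 = 0.4
Largest |e| is 4.2 at x = 37, residual -4.2.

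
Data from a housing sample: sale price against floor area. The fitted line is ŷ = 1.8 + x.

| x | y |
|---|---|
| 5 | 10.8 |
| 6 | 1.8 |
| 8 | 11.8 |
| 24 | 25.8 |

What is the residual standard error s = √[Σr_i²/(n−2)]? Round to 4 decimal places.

s = 5.2915

x=5: ŷ = 1.8 + 5 = 6.8; r = 10.8 − 6.8 = 4
x=6: ŷ = 1.8 + 6 = 7.8; r = 1.8 − 7.8 = -6
x=8: ŷ = 1.8 + 8 = 9.8; r = 11.8 − 9.8 = 2
x=24: ŷ = 1.8 + 24 = 25.8; r = 25.8 − 25.8 = 0
SSE = 16 + 36 + 4 + 0 = 56
s = √(56/2) = √28 ≈ 5.2915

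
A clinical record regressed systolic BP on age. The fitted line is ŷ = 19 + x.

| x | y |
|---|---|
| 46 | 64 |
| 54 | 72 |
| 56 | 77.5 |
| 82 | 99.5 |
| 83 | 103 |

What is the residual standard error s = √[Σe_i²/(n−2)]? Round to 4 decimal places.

x=46: ŷ = 19 + 46 = 65; e = 64 − 65 = -1
x=54: ŷ = 19 + 54 = 73; e = 72 − 73 = -1
x=56: ŷ = 19 + 56 = 75; e = 77.5 − 75 = 2.5
x=82: ŷ = 19 + 82 = 101; e = 99.5 − 101 = -1.5
x=83: ŷ = 19 + 83 = 102; e = 103 − 102 = 1
SSE = 1 + 1 + 6.25 + 2.25 + 1 = 11.5
s = √(11.5/3) = √3.83333 ≈ 1.9579

s = 1.9579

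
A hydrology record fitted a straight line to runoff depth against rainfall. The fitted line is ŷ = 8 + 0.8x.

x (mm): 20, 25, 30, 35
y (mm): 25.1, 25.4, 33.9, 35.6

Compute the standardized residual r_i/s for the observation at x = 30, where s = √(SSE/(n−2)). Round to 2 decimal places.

x=20: ŷ = 8 + 0.8·20 = 24; r = 25.1 − 24 = 1.1
x=25: ŷ = 8 + 0.8·25 = 28; r = 25.4 − 28 = -2.6
x=30: ŷ = 8 + 0.8·30 = 32; r = 33.9 − 32 = 1.9
x=35: ŷ = 8 + 0.8·35 = 36; r = 35.6 − 36 = -0.4
SSE = 1.21 + 6.76 + 3.61 + 0.16 = 11.74
s = √(11.74/2) = 2.42281
r/s = 1.9 / 2.42281 = 0.78

0.78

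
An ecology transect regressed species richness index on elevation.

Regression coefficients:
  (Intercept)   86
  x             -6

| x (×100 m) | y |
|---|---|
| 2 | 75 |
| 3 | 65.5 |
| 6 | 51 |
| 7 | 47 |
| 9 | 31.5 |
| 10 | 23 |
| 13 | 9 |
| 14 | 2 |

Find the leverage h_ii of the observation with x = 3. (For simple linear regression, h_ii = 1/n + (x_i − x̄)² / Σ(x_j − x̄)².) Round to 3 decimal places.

h = 0.314

x̄ = (2 + 3 + 6 + 7 + 9 + 10 + 13 + 14)/8 = 8
Σ(x − x̄)² = 36 + 25 + 4 + 1 + 1 + 4 + 25 + 36 = 132
h = 1/8 + (-5)²/132 = 0.125 + 0.189394 = 0.314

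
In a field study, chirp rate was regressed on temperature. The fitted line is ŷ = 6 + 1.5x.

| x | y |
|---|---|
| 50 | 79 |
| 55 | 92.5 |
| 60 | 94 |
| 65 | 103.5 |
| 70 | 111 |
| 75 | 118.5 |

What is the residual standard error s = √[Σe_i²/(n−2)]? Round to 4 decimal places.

x=50: ŷ = 6 + 1.5·50 = 81; e = 79 − 81 = -2
x=55: ŷ = 6 + 1.5·55 = 88.5; e = 92.5 − 88.5 = 4
x=60: ŷ = 6 + 1.5·60 = 96; e = 94 − 96 = -2
x=65: ŷ = 6 + 1.5·65 = 103.5; e = 103.5 − 103.5 = 0
x=70: ŷ = 6 + 1.5·70 = 111; e = 111 − 111 = 0
x=75: ŷ = 6 + 1.5·75 = 118.5; e = 118.5 − 118.5 = 0
SSE = 4 + 16 + 4 + 0 + 0 + 0 = 24
s = √(24/4) = √6 ≈ 2.4495

s = 2.4495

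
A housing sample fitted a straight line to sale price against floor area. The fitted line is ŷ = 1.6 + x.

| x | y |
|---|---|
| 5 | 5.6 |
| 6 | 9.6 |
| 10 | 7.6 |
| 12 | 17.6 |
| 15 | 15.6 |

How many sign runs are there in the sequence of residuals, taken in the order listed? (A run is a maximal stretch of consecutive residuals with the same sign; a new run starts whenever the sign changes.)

5 runs

x=5: ŷ = 1.6 + 5 = 6.6; r = 5.6 − 6.6 = -1
x=6: ŷ = 1.6 + 6 = 7.6; r = 9.6 − 7.6 = 2
x=10: ŷ = 1.6 + 10 = 11.6; r = 7.6 − 11.6 = -4
x=12: ŷ = 1.6 + 12 = 13.6; r = 17.6 − 13.6 = 4
x=15: ŷ = 1.6 + 15 = 16.6; r = 15.6 − 16.6 = -1
Signs: − + − + −
Runs: −×1, +×1, −×1, +×1, −×1 → 5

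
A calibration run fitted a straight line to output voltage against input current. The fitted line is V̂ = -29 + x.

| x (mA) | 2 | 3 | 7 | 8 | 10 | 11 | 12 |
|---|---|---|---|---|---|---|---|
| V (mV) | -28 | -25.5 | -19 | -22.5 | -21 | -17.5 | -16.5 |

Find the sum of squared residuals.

x=2: V̂ = -29 + 2 = -27; r = -28 − (-27) = -1
x=3: V̂ = -29 + 3 = -26; r = -25.5 − (-26) = 0.5
x=7: V̂ = -29 + 7 = -22; r = -19 − (-22) = 3
x=8: V̂ = -29 + 8 = -21; r = -22.5 − (-21) = -1.5
x=10: V̂ = -29 + 10 = -19; r = -21 − (-19) = -2
x=11: V̂ = -29 + 11 = -18; r = -17.5 − (-18) = 0.5
x=12: V̂ = -29 + 12 = -17; r = -16.5 − (-17) = 0.5
SSE = 1 + 0.25 + 9 + 2.25 + 4 + 0.25 + 0.25 = 17

SSE = 17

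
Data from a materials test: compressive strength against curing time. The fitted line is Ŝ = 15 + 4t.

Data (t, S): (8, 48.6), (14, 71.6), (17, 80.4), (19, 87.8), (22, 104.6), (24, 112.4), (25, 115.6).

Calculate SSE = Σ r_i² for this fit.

SSE = 24.8

t=8: Ŝ = 15 + 4·8 = 47; r = 48.6 − 47 = 1.6
t=14: Ŝ = 15 + 4·14 = 71; r = 71.6 − 71 = 0.6
t=17: Ŝ = 15 + 4·17 = 83; r = 80.4 − 83 = -2.6
t=19: Ŝ = 15 + 4·19 = 91; r = 87.8 − 91 = -3.2
t=22: Ŝ = 15 + 4·22 = 103; r = 104.6 − 103 = 1.6
t=24: Ŝ = 15 + 4·24 = 111; r = 112.4 − 111 = 1.4
t=25: Ŝ = 15 + 4·25 = 115; r = 115.6 − 115 = 0.6
SSE = 2.56 + 0.36 + 6.76 + 10.24 + 2.56 + 1.96 + 0.36 = 24.8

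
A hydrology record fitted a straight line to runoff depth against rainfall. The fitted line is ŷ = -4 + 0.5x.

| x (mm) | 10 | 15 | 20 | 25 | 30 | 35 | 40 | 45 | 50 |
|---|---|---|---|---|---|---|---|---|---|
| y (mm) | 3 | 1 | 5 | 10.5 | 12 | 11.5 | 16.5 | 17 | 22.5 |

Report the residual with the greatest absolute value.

x=10: ŷ = -4 + 0.5·10 = 1; e = 3 − 1 = 2
x=15: ŷ = -4 + 0.5·15 = 3.5; e = 1 − 3.5 = -2.5
x=20: ŷ = -4 + 0.5·20 = 6; e = 5 − 6 = -1
x=25: ŷ = -4 + 0.5·25 = 8.5; e = 10.5 − 8.5 = 2
x=30: ŷ = -4 + 0.5·30 = 11; e = 12 − 11 = 1
x=35: ŷ = -4 + 0.5·35 = 13.5; e = 11.5 − 13.5 = -2
x=40: ŷ = -4 + 0.5·40 = 16; e = 16.5 − 16 = 0.5
x=45: ŷ = -4 + 0.5·45 = 18.5; e = 17 − 18.5 = -1.5
x=50: ŷ = -4 + 0.5·50 = 21; e = 22.5 − 21 = 1.5
Largest |e| is 2.5 at x = 15, residual -2.5.

e = -2.5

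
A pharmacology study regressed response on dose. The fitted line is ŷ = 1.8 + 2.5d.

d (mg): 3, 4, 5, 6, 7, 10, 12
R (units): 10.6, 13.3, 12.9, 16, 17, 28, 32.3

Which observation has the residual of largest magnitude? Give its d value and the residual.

d=3: ŷ = 1.8 + 2.5·3 = 9.3; e = 10.6 − 9.3 = 1.3
d=4: ŷ = 1.8 + 2.5·4 = 11.8; e = 13.3 − 11.8 = 1.5
d=5: ŷ = 1.8 + 2.5·5 = 14.3; e = 12.9 − 14.3 = -1.4
d=6: ŷ = 1.8 + 2.5·6 = 16.8; e = 16 − 16.8 = -0.8
d=7: ŷ = 1.8 + 2.5·7 = 19.3; e = 17 − 19.3 = -2.3
d=10: ŷ = 1.8 + 2.5·10 = 26.8; e = 28 − 26.8 = 1.2
d=12: ŷ = 1.8 + 2.5·12 = 31.8; e = 32.3 − 31.8 = 0.5
Largest |e| is 2.3 at d = 7, residual -2.3.

d = 7, e = -2.3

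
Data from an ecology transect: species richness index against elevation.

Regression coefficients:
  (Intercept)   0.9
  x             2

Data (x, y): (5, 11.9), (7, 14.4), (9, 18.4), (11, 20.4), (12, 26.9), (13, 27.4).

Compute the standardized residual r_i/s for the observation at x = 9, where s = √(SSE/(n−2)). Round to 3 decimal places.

x=5: ŷ = 0.9 + 2·5 = 10.9; r = 11.9 − 10.9 = 1
x=7: ŷ = 0.9 + 2·7 = 14.9; r = 14.4 − 14.9 = -0.5
x=9: ŷ = 0.9 + 2·9 = 18.9; r = 18.4 − 18.9 = -0.5
x=11: ŷ = 0.9 + 2·11 = 22.9; r = 20.4 − 22.9 = -2.5
x=12: ŷ = 0.9 + 2·12 = 24.9; r = 26.9 − 24.9 = 2
x=13: ŷ = 0.9 + 2·13 = 26.9; r = 27.4 − 26.9 = 0.5
SSE = 1 + 0.25 + 0.25 + 6.25 + 4 + 0.25 = 12
s = √(12/4) = 1.73205
r/s = -0.5 / 1.73205 = -0.289

-0.289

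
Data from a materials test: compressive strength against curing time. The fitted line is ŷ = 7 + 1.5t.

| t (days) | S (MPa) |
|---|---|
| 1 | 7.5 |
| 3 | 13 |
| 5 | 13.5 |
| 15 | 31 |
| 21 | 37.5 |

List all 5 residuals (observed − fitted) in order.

-1, 1.5, -1, 1.5, -1

t=1: ŷ = 7 + 1.5·1 = 8.5; r = 7.5 − 8.5 = -1
t=3: ŷ = 7 + 1.5·3 = 11.5; r = 13 − 11.5 = 1.5
t=5: ŷ = 7 + 1.5·5 = 14.5; r = 13.5 − 14.5 = -1
t=15: ŷ = 7 + 1.5·15 = 29.5; r = 31 − 29.5 = 1.5
t=21: ŷ = 7 + 1.5·21 = 38.5; r = 37.5 − 38.5 = -1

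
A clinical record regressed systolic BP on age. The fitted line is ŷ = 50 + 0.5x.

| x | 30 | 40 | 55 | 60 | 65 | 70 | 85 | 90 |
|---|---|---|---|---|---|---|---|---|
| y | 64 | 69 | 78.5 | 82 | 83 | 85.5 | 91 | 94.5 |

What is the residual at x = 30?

ŷ = 50 + 0.5·30 = 65
r = 64 − 65 = -1

r = -1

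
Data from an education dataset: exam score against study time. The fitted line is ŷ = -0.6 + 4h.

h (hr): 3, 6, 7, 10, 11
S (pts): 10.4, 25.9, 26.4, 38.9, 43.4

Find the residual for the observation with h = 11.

ŷ = -0.6 + 4·11 = 43.4
r = 43.4 − 43.4 = 0

r = 0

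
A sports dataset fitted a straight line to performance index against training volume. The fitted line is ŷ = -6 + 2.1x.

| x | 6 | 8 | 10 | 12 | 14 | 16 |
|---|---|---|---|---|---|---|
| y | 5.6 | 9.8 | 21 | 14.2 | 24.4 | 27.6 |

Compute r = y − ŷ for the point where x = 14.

r = 1

ŷ = -6 + 2.1·14 = 23.4
r = 24.4 − 23.4 = 1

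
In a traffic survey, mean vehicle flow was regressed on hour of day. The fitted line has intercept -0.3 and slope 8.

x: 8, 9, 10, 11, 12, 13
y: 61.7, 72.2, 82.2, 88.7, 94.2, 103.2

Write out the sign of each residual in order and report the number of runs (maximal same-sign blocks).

x=8: ŷ = -0.3 + 8·8 = 63.7; e = 61.7 − 63.7 = -2
x=9: ŷ = -0.3 + 8·9 = 71.7; e = 72.2 − 71.7 = 0.5
x=10: ŷ = -0.3 + 8·10 = 79.7; e = 82.2 − 79.7 = 2.5
x=11: ŷ = -0.3 + 8·11 = 87.7; e = 88.7 − 87.7 = 1
x=12: ŷ = -0.3 + 8·12 = 95.7; e = 94.2 − 95.7 = -1.5
x=13: ŷ = -0.3 + 8·13 = 103.7; e = 103.2 − 103.7 = -0.5
Signs: − + + + − −
Runs: −×1, +×3, −×2 → 3

3 runs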